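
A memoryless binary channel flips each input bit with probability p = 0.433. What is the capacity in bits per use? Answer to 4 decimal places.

0.0130 bits

Binary symmetric channel: C = 1 − h₂(ε) where h₂ is the binary entropy function.
h₂(0.433) = −0.433·log₂0.433 − 0.567·log₂0.567 = 0.9870.
C = 1 − 0.9870 = 0.0130 bits per channel use.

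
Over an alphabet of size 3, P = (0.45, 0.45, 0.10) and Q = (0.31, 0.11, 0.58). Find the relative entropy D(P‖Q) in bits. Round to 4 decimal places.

D(P‖Q) = Σ p·log₂(p/q).
  0.45·log₂(0.45/0.31) = 0.24195
  0.45·log₂(0.45/0.11) = 0.91459
  0.10·log₂(0.10/0.58) = -0.25361
D(P‖Q) = 0.9029 bits.

0.9029 bits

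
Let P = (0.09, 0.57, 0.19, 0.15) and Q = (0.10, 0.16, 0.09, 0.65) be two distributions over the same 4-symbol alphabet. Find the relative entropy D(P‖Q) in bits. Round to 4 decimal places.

0.9186 bits

D(P‖Q) = Σ p·log₂(p/q).
  0.09·log₂(0.09/0.10) = -0.01368
  0.57·log₂(0.57/0.16) = 1.04475
  0.19·log₂(0.19/0.09) = 0.20482
  0.15·log₂(0.15/0.65) = -0.31732
D(P‖Q) = 0.9186 bits.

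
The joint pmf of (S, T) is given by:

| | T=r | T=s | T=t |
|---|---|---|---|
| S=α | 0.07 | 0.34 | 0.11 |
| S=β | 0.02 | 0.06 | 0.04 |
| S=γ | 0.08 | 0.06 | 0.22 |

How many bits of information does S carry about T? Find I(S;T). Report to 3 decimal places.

0.163 bits

Marginals: p(S) = (0.5200, 0.1200, 0.3600), p(T) = (0.1700, 0.4600, 0.3700).
I(S;T) = Σ p(x,y)·log₂[p(x,y)/(p(x)p(y))].
  (α,r): 0.07·log₂(0.7919) = -0.0236
  (α,s): 0.34·log₂(1.4214) = 0.1725
  (α,t): 0.11·log₂(0.5717) = -0.0887
  (β,r): 0.02·log₂(0.9804) = -0.0006
  (β,s): 0.06·log₂(1.0870) = 0.0072
  (β,t): 0.04·log₂(0.9009) = -0.0060
  (γ,r): 0.08·log₂(1.3072) = 0.0309
  (γ,s): 0.06·log₂(0.3623) = -0.0879
  (γ,t): 0.22·log₂(1.6517) = 0.1593
Sum = 0.163 bits.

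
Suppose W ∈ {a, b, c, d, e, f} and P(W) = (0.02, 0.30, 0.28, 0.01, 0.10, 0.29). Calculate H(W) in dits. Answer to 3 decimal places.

H(W) = −Σ p·log₁₀ p.
  −(0.02)·log₁₀(0.02) = 0.0340
  −(0.30)·log₁₀(0.30) = 0.1569
  −(0.28)·log₁₀(0.28) = 0.1548
  −(0.01)·log₁₀(0.01) = 0.0200
  −(0.10)·log₁₀(0.10) = 0.1000
  −(0.29)·log₁₀(0.29) = 0.1559
Sum: 0.0340 + 0.1569 + 0.1548 + 0.0200 + 0.1000 + 0.1559 = 0.622 dits.

0.622 dits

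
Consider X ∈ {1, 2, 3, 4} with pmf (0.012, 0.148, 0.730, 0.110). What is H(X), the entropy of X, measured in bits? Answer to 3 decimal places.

1.166 bits

H(X) = −Σ p·log₂ p.
  −(0.012)·log₂(0.012) = 0.0766
  −(0.148)·log₂(0.148) = 0.4079
  −(0.730)·log₂(0.730) = 0.3314
  −(0.110)·log₂(0.110) = 0.3503
Sum: 0.0766 + 0.4079 + 0.3314 + 0.3503 = 1.166 bits.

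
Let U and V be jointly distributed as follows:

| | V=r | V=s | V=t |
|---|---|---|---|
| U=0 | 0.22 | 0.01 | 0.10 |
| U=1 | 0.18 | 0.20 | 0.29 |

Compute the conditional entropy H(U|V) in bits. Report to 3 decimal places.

Marginals: p(U) = (0.3300, 0.6700), p(V) = (0.4000, 0.2100, 0.3900).
H(U|V) = Σ p(V) · H(U|V=·).
  V=r: p=0.4000, H(U|V=r) = 0.9928
  V=s: p=0.2100, H(U|V=s) = 0.2762
  V=t: p=0.3900, H(U|V=t) = 0.8213
Weighted sum = 0.775 bits.

0.775 bits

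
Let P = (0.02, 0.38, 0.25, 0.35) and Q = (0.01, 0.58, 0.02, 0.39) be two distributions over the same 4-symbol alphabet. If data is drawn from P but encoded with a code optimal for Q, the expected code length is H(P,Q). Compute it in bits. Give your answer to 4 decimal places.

2.3179 bits

H(P,Q) = −Σ p·log₂ q.
  −0.02·log₂(0.01) = 0.13288
  −0.38·log₂(0.58) = 0.29863
  −0.25·log₂(0.02) = 1.41096
  −0.35·log₂(0.39) = 0.47546
H(P,Q) = 2.3179 bits.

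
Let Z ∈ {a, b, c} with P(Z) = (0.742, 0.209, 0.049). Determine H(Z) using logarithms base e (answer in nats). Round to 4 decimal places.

H(Z) = −Σ p·ln p.
  −(0.742)·ln(0.742) = 0.22142
  −(0.209)·ln(0.209) = 0.32717
  −(0.049)·ln(0.049) = 0.14778
Sum: 0.22142 + 0.32717 + 0.14778 = 0.6964 nats.

0.6964 nats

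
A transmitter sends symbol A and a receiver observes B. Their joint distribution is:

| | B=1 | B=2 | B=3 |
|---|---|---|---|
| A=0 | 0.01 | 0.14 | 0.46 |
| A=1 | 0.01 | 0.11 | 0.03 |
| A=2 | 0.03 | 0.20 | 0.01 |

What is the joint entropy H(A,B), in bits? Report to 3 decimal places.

2.230 bits

H(A,B) = −Σ p(x,y)·log₂ p(x,y) over all 9 cells.
  cell (0,1): −0.01·log₂0.01 = 0.0664
  cell (0,2): −0.14·log₂0.14 = 0.3971
  cell (0,3): −0.46·log₂0.46 = 0.5153
  cell (1,1): −0.01·log₂0.01 = 0.0664
  cell (1,2): −0.11·log₂0.11 = 0.3503
  cell (1,3): −0.03·log₂0.03 = 0.1518
  cell (2,1): −0.03·log₂0.03 = 0.1518
  cell (2,2): −0.20·log₂0.20 = 0.4644
  cell (2,3): −0.01·log₂0.01 = 0.0664
Sum = 2.230 bits.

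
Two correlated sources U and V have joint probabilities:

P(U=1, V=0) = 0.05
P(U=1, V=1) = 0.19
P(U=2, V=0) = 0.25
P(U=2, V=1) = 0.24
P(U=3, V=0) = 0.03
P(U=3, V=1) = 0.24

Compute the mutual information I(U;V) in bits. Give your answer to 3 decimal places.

0.112 bits

Marginals: p(U) = (0.2400, 0.4900, 0.2700), p(V) = (0.3300, 0.6700).
I(U;V) = H(U) + H(V) − H(U,V).
H(U) = 1.5084, H(V) = 0.9149, H(U,V) = 2.3114.
I(U;V) = 1.5084 + 0.9149 − 2.3114 = 0.112 bits.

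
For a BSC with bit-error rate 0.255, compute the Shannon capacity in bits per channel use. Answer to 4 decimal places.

0.1809 bits

Binary symmetric channel: C = 1 − h₂(ε) where h₂ is the binary entropy function.
h₂(0.255) = −0.255·log₂0.255 − 0.745·log₂0.745 = 0.8191.
C = 1 − 0.8191 = 0.1809 bits per channel use.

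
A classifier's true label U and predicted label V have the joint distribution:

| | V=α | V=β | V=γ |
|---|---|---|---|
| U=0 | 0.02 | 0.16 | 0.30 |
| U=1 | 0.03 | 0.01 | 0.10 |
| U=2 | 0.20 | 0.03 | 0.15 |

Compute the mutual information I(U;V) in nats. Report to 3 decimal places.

0.167 nats

Marginals: p(U) = (0.4800, 0.1400, 0.3800), p(V) = (0.2500, 0.2000, 0.5500).
I(U;V) = H(U) + H(V) − H(U,V).
H(U) = 0.9952, H(V) = 0.9973, H(U,V) = 1.8258.
I(U;V) = 0.9952 + 0.9973 − 1.8258 = 0.167 nats.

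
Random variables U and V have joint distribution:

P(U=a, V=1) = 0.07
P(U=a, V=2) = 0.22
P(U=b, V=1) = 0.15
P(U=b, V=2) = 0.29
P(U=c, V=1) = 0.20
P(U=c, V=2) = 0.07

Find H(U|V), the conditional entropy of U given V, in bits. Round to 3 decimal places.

Chain rule: H(U|V) = H(U,V) − H(V).
Marginals: p(U) = (0.2900, 0.4400, 0.2700), p(V) = (0.4200, 0.5800).
H(U,V) = 2.4105 bits; H(V) = 0.9815 bits.
H(U|V) = 2.4105 − 0.9815 = 1.429 bits.

1.429 bits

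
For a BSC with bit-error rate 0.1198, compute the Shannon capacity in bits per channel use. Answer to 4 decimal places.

0.4712 bits

Binary symmetric channel: C = 1 − h₂(ε) where h₂ is the binary entropy function.
h₂(0.1198) = −0.1198·log₂0.1198 − 0.8802·log₂0.8802 = 0.5288.
C = 1 − 0.5288 = 0.4712 bits per channel use.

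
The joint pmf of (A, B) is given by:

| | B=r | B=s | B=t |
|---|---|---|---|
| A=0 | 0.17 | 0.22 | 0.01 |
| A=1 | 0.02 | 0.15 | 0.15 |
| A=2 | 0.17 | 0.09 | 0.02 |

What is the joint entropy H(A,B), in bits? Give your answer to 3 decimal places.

2.776 bits

H(A,B) = −Σ p(x,y)·log₂ p(x,y) over all 9 cells.
  cell (0,r): −0.17·log₂0.17 = 0.4346
  cell (0,s): −0.22·log₂0.22 = 0.4806
  cell (0,t): −0.01·log₂0.01 = 0.0664
  cell (1,r): −0.02·log₂0.02 = 0.1129
  cell (1,s): −0.15·log₂0.15 = 0.4105
  cell (1,t): −0.15·log₂0.15 = 0.4105
  cell (2,r): −0.17·log₂0.17 = 0.4346
  cell (2,s): −0.09·log₂0.09 = 0.3127
  cell (2,t): −0.02·log₂0.02 = 0.1129
Sum = 2.776 bits.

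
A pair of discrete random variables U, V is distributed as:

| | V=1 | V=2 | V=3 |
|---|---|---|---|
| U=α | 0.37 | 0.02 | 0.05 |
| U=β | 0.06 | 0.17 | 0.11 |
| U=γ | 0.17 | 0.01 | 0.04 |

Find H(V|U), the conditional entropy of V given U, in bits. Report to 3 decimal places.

Chain rule: H(V|U) = H(U,V) − H(U).
Marginals: p(U) = (0.4400, 0.3400, 0.2200), p(V) = (0.6000, 0.2000, 0.2000).
H(U,V) = 2.5749 bits; H(U) = 1.5309 bits.
H(V|U) = 2.5749 − 1.5309 = 1.044 bits.

1.044 bits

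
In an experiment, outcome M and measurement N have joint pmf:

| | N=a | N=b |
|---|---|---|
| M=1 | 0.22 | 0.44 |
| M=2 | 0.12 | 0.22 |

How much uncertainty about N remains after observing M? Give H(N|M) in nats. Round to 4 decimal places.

0.6408 nats

Marginals: p(M) = (0.6600, 0.3400), p(N) = (0.3400, 0.6600).
H(N|M) = Σ p(M) · H(N|M=·).
  M=1: p=0.6600, H(N|M=1) = 0.6365
  M=2: p=0.3400, H(N|M=2) = 0.6492
Weighted sum = 0.6408 nats.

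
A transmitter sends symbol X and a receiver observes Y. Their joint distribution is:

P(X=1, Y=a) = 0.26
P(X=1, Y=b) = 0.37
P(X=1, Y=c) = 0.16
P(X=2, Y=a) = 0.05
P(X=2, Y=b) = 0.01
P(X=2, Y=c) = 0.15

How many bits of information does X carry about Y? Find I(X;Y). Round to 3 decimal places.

0.167 bits

Marginals: p(X) = (0.7900, 0.2100), p(Y) = (0.3100, 0.3800, 0.3100).
I(X;Y) = H(X) + H(Y) − H(X,Y).
H(X) = 0.7415, H(Y) = 1.5780, H(X,Y) = 2.1521.
I(X;Y) = 0.7415 + 1.5780 − 2.1521 = 0.167 bits.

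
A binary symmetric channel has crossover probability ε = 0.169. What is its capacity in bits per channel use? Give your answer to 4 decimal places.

Binary symmetric channel: C = 1 − h₂(ε) where h₂ is the binary entropy function.
h₂(0.169) = −0.169·log₂0.169 − 0.831·log₂0.831 = 0.6554.
C = 1 − 0.6554 = 0.3446 bits per channel use.

0.3446 bits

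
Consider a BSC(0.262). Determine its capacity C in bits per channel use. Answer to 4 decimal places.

0.1703 bits

Binary symmetric channel: C = 1 − h₂(ε) where h₂ is the binary entropy function.
h₂(0.262) = −0.262·log₂0.262 − 0.738·log₂0.738 = 0.8297.
C = 1 − 0.8297 = 0.1703 bits per channel use.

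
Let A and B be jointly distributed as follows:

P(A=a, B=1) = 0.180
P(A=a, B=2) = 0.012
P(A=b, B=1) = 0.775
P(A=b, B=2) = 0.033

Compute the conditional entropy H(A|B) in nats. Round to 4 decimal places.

0.4883 nats

Marginals: p(A) = (0.1920, 0.8080), p(B) = (0.9550, 0.0450).
H(A|B) = Σ p(B) · H(A|B=·).
  B=1: p=0.9550, H(A|B=1) = 0.4840
  B=2: p=0.0450, H(A|B=2) = 0.5799
Weighted sum = 0.4883 nats.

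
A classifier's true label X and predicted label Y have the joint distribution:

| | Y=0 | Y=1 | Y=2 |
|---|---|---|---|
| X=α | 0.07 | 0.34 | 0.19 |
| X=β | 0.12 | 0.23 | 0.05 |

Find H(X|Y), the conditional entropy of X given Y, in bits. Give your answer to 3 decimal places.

Chain rule: H(X|Y) = H(X,Y) − H(Y).
Marginals: p(X) = (0.6000, 0.4000), p(Y) = (0.1900, 0.5700, 0.2400).
H(X,Y) = 2.3238 bits; H(Y) = 1.4116 bits.
H(X|Y) = 2.3238 − 1.4116 = 0.912 bits.

0.912 bits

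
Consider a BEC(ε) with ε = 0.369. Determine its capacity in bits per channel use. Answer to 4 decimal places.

Binary erasure channel: capacity C = 1 − ε.
C = 1 − 0.369 = 0.6310 bits per channel use.

0.6310 bits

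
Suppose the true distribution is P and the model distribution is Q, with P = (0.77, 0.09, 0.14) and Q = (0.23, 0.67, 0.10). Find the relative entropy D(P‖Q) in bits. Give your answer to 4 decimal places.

1.1496 bits

D(P‖Q) = Σ p·log₂(p/q).
  0.77·log₂(0.77/0.23) = 1.34228
  0.09·log₂(0.09/0.67) = -0.26065
  0.14·log₂(0.14/0.10) = 0.06796
D(P‖Q) = 1.1496 bits.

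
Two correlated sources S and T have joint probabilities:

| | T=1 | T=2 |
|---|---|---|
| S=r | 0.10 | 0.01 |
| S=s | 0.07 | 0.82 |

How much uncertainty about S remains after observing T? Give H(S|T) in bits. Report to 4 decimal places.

0.2443 bits

Chain rule: H(S|T) = H(S,T) − H(T).
Marginals: p(S) = (0.1100, 0.8900), p(T) = (0.1700, 0.8300).
H(S,T) = 0.9020 bits; H(T) = 0.6577 bits.
H(S|T) = 0.9020 − 0.6577 = 0.2443 bits.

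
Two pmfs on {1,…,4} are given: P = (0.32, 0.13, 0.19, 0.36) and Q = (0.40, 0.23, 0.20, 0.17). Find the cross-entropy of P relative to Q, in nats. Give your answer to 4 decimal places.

H(P,Q) = −Σ p·ln q.
  −0.32·ln(0.40) = 0.29321
  −0.13·ln(0.23) = 0.19106
  −0.19·ln(0.20) = 0.30579
  −0.36·ln(0.17) = 0.63790
H(P,Q) = 1.4280 nats.

1.4280 nats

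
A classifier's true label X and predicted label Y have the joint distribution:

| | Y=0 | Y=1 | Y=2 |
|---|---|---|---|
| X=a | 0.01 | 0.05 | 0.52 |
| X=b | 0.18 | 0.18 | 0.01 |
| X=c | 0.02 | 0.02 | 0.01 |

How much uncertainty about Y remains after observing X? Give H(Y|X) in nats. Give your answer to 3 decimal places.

0.568 nats

Marginals: p(X) = (0.5800, 0.3700, 0.0500), p(Y) = (0.2100, 0.2500, 0.5400).
H(Y|X) = Σ p(X) · H(Y|X=·).
  X=a: p=0.5800, H(Y|X=a) = 0.3792
  X=b: p=0.3700, H(Y|X=b) = 0.7987
  X=c: p=0.0500, H(Y|X=c) = 1.0549
Weighted sum = 0.568 nats.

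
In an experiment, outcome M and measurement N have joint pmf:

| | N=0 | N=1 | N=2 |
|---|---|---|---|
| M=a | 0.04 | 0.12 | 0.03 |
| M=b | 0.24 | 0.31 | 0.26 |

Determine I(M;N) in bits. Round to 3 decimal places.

Marginals: p(M) = (0.1900, 0.8100), p(N) = (0.2800, 0.4300, 0.2900).
I(M;N) = H(M) + H(N) − H(M,N).
H(M) = 0.7015, H(N) = 1.5557, H(M,N) = 2.2278.
I(M;N) = 0.7015 + 1.5557 − 2.2278 = 0.029 bits.

0.029 bits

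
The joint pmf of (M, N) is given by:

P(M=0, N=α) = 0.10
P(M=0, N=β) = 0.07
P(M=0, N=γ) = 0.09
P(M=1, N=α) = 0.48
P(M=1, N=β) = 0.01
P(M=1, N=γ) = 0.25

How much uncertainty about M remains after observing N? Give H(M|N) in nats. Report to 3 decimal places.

Chain rule: H(M|N) = H(M,N) − H(N).
Marginals: p(M) = (0.2600, 0.7400), p(N) = (0.5800, 0.0800, 0.3400).
H(M,N) = 1.3781 nats; H(N) = 0.8848 nats.
H(M|N) = 1.3781 − 0.8848 = 0.493 nats.

0.493 nats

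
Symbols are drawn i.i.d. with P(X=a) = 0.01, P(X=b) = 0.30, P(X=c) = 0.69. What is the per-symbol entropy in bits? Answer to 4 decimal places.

H(X) = −Σ p·log₂ p.
  −(0.01)·log₂(0.01) = 0.06644
  −(0.30)·log₂(0.30) = 0.52109
  −(0.69)·log₂(0.69) = 0.36938
Sum: 0.06644 + 0.52109 + 0.36938 = 0.9569 bits.

0.9569 bits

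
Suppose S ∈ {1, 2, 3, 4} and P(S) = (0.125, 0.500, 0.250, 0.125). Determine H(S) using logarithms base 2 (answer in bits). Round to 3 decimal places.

1.750 bits

H(S) = −Σ p·log₂ p.
  −(0.125)·log₂(0.125) = 0.3750
  −(0.500)·log₂(0.500) = 0.5000
  −(0.250)·log₂(0.250) = 0.5000
  −(0.125)·log₂(0.125) = 0.3750
Sum: 0.3750 + 0.5000 + 0.5000 + 0.3750 = 1.750 bits.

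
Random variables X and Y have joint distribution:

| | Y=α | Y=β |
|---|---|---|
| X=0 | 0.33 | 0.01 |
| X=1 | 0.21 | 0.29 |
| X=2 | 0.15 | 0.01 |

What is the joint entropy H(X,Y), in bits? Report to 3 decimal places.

H(X,Y) = −Σ p(x,y)·log₂ p(x,y) over all 6 cells.
  cell (0,α): −0.33·log₂0.33 = 0.5278
  cell (0,β): −0.01·log₂0.01 = 0.0664
  cell (1,α): −0.21·log₂0.21 = 0.4728
  cell (1,β): −0.29·log₂0.29 = 0.5179
  cell (2,α): −0.15·log₂0.15 = 0.4105
  cell (2,β): −0.01·log₂0.01 = 0.0664
Sum = 2.062 bits.

2.062 bits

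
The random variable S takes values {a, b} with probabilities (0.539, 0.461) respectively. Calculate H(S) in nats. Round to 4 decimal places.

0.6901 nats

H(S) = −Σ p·ln p.
  −(0.539)·ln(0.539) = 0.33312
  −(0.461)·ln(0.461) = 0.35698
Sum: 0.33312 + 0.35698 = 0.6901 nats.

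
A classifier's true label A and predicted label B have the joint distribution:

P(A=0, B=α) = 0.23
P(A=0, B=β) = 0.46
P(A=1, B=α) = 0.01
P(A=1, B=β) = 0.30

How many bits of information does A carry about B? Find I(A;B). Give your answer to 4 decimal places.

Marginals: p(A) = (0.6900, 0.3100), p(B) = (0.2400, 0.7600).
I(A;B) = H(A) + H(B) − H(A,B).
H(A) = 0.8932, H(B) = 0.7950, H(A,B) = 1.5905.
I(A;B) = 0.8932 + 0.7950 − 1.5905 = 0.0977 bits.

0.0977 bits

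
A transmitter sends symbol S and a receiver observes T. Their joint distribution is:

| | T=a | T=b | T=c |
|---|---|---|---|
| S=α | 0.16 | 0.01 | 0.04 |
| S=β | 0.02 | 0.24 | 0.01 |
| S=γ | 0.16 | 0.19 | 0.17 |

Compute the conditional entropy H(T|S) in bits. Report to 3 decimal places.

1.188 bits

Marginals: p(S) = (0.2100, 0.2700, 0.5200), p(T) = (0.3400, 0.4400, 0.2200).
H(T|S) = Σ p(S) · H(T|S=·).
  S=α: p=0.2100, H(T|S=α) = 0.9637
  S=β: p=0.2700, H(T|S=β) = 0.6053
  S=γ: p=0.5200, H(T|S=γ) = 1.5813
Weighted sum = 1.188 bits.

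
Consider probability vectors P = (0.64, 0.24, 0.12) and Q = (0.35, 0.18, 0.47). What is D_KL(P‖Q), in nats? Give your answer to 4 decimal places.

D(P‖Q) = Σ p·ln(p/q).
  0.64·ln(0.64/0.35) = 0.38626
  0.24·ln(0.24/0.18) = 0.06904
  0.12·ln(0.12/0.47) = -0.16383
D(P‖Q) = 0.2915 nats.

0.2915 nats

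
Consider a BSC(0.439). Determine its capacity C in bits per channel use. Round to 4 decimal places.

0.0108 bits

Binary symmetric channel: C = 1 − h₂(ε) where h₂ is the binary entropy function.
h₂(0.439) = −0.439·log₂0.439 − 0.561·log₂0.561 = 0.9892.
C = 1 − 0.9892 = 0.0108 bits per channel use.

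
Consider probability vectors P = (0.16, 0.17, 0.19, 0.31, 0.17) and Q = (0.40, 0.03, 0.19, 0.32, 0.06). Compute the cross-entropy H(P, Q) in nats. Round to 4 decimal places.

H(P,Q) = −Σ p·ln q.
  −0.16·ln(0.40) = 0.14661
  −0.17·ln(0.03) = 0.59611
  −0.19·ln(0.19) = 0.31554
  −0.31·ln(0.32) = 0.35322
  −0.17·ln(0.06) = 0.47828
H(P,Q) = 1.8898 nats.

1.8898 nats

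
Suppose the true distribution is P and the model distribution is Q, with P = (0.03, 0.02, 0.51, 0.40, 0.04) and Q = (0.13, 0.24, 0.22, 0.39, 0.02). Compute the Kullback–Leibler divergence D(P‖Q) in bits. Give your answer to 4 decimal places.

D(P‖Q) = Σ p·log₂(p/q).
  0.03·log₂(0.03/0.13) = -0.06346
  0.02·log₂(0.02/0.24) = -0.07170
  0.51·log₂(0.51/0.22) = 0.61863
  0.40·log₂(0.40/0.39) = 0.01461
  0.04·log₂(0.04/0.02) = 0.04000
D(P‖Q) = 0.5381 bits.

0.5381 bits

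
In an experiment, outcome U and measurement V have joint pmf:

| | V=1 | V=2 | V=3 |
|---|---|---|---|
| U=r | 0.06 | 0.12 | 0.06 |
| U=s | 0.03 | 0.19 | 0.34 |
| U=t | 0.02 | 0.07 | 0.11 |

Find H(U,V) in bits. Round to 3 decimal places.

H(U,V) = −Σ p(x,y)·log₂ p(x,y) over all 9 cells.
  cell (r,1): −0.06·log₂0.06 = 0.2435
  cell (r,2): −0.12·log₂0.12 = 0.3671
  cell (r,3): −0.06·log₂0.06 = 0.2435
  cell (s,1): −0.03·log₂0.03 = 0.1518
  cell (s,2): −0.19·log₂0.19 = 0.4552
  cell (s,3): −0.34·log₂0.34 = 0.5292
  cell (t,1): −0.02·log₂0.02 = 0.1129
  cell (t,2): −0.07·log₂0.07 = 0.2686
  cell (t,3): −0.11·log₂0.11 = 0.3503
Sum = 2.722 bits.

2.722 bits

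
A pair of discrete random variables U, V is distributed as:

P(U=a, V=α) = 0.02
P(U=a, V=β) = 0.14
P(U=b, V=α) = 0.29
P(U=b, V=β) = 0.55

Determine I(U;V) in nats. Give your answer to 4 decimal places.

0.0175 nats

Marginals: p(U) = (0.1600, 0.8400), p(V) = (0.3100, 0.6900).
I(U;V) = Σ p(x,y)·ln[p(x,y)/(p(x)p(y))].
  (a,α): 0.02·ln(0.4032) = -0.01817
  (a,β): 0.14·ln(1.2681) = 0.03325
  (b,α): 0.29·ln(1.1137) = 0.03122
  (b,β): 0.55·ln(0.9489) = -0.02883
Sum = 0.0175 nats.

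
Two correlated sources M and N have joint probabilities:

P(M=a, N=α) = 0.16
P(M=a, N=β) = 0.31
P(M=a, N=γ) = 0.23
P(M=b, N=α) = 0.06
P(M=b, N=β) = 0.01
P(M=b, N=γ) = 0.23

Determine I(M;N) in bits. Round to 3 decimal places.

0.171 bits

Marginals: p(M) = (0.7000, 0.3000), p(N) = (0.2200, 0.3200, 0.4600).
I(M;N) = Σ p(x,y)·log₂[p(x,y)/(p(x)p(y))].
  (a,α): 0.16·log₂(1.0390) = 0.0088
  (a,β): 0.31·log₂(1.3839) = 0.1453
  (a,γ): 0.23·log₂(0.7143) = -0.1116
  (b,α): 0.06·log₂(0.9091) = -0.0083
  (b,β): 0.01·log₂(0.1042) = -0.0326
  (b,γ): 0.23·log₂(1.6667) = 0.1695
Sum = 0.171 bits.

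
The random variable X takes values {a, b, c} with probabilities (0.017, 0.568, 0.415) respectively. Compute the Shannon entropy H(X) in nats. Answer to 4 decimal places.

H(X) = −Σ p·ln p.
  −(0.017)·ln(0.017) = 0.06927
  −(0.568)·ln(0.568) = 0.32128
  −(0.415)·ln(0.415) = 0.36498
Sum: 0.06927 + 0.32128 + 0.36498 = 0.7555 nats.

0.7555 nats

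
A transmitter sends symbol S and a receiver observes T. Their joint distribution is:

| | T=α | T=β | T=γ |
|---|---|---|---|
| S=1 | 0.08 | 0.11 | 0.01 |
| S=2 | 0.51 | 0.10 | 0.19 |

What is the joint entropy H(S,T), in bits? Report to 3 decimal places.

1.991 bits

H(S,T) = −Σ p(x,y)·log₂ p(x,y) over all 6 cells.
  cell (1,α): −0.08·log₂0.08 = 0.2915
  cell (1,β): −0.11·log₂0.11 = 0.3503
  cell (1,γ): −0.01·log₂0.01 = 0.0664
  cell (2,α): −0.51·log₂0.51 = 0.4954
  cell (2,β): −0.10·log₂0.10 = 0.3322
  cell (2,γ): −0.19·log₂0.19 = 0.4552
Sum = 1.991 bits.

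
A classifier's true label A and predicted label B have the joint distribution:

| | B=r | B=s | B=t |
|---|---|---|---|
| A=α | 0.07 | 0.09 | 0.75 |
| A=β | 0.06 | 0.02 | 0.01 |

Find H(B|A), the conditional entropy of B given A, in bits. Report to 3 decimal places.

Chain rule: H(B|A) = H(A,B) − H(A).
Marginals: p(A) = (0.9100, 0.0900), p(B) = (0.1300, 0.1100, 0.7600).
H(A,B) = 1.3153 bits; H(A) = 0.4365 bits.
H(B|A) = 1.3153 − 0.4365 = 0.879 bits.

0.879 bits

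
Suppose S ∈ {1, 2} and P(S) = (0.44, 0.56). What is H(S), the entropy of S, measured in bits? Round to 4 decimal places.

0.9896 bits

H(S) = −Σ p·log₂ p.
  −(0.44)·log₂(0.44) = 0.52115
  −(0.56)·log₂(0.56) = 0.46844
Sum: 0.52115 + 0.46844 = 0.9896 bits.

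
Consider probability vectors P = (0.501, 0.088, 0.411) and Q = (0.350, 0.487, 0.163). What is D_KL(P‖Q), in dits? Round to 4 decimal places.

D(P‖Q) = Σ p·log₁₀(p/q).
  0.501·log₁₀(0.501/0.350) = 0.07804
  0.088·log₁₀(0.088/0.487) = -0.06539
  0.411·log₁₀(0.411/0.163) = 0.16508
D(P‖Q) = 0.1777 dits.

0.1777 dits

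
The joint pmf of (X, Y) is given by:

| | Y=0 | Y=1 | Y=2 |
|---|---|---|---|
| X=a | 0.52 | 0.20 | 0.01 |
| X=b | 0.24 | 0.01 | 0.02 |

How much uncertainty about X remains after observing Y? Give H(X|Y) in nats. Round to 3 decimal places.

0.533 nats

Marginals: p(X) = (0.7300, 0.2700), p(Y) = (0.7600, 0.2100, 0.0300).
H(X|Y) = Σ p(Y) · H(X|Y=·).
  Y=0: p=0.7600, H(X|Y=0) = 0.6237
  Y=1: p=0.2100, H(X|Y=1) = 0.1914
  Y=2: p=0.0300, H(X|Y=2) = 0.6365
Weighted sum = 0.533 nats.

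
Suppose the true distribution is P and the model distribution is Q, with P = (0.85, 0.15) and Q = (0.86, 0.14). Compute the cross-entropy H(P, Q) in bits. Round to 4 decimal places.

0.6104 bits

H(P,Q) = −Σ p·log₂ q.
  −0.85·log₂(0.86) = 0.18495
  −0.15·log₂(0.14) = 0.42548
H(P,Q) = 0.6104 bits.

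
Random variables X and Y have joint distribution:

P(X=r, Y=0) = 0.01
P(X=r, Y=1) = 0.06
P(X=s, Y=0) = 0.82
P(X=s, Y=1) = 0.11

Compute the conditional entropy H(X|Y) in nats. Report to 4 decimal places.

0.1645 nats

Chain rule: H(X|Y) = H(X,Y) − H(Y).
Marginals: p(X) = (0.0700, 0.9300), p(Y) = (0.8300, 0.1700).
H(X,Y) = 0.6204 nats; H(Y) = 0.4559 nats.
H(X|Y) = 0.6204 − 0.4559 = 0.1645 nats.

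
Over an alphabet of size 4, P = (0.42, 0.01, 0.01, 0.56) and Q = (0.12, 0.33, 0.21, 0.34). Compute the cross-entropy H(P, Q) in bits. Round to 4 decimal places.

2.1948 bits

H(P,Q) = −Σ p·log₂ q.
  −0.42·log₂(0.12) = 1.28474
  −0.01·log₂(0.33) = 0.01599
  −0.01·log₂(0.21) = 0.02252
  −0.56·log₂(0.34) = 0.87158
H(P,Q) = 2.1948 bits.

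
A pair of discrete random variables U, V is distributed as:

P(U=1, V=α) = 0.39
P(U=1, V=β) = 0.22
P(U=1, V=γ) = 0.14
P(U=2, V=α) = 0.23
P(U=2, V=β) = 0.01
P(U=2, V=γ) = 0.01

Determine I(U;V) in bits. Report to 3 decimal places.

0.109 bits

Marginals: p(U) = (0.7500, 0.2500), p(V) = (0.6200, 0.2300, 0.1500).
I(U;V) = H(U) + H(V) − H(U,V).
H(U) = 0.8113, H(V) = 1.3258, H(U,V) = 2.0280.
I(U;V) = 0.8113 + 1.3258 − 2.0280 = 0.109 bits.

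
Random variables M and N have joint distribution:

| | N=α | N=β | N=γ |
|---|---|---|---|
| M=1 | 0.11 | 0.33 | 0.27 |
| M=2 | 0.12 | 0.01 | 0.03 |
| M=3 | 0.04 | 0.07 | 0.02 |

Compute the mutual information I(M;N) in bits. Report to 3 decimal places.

0.179 bits

Marginals: p(M) = (0.7100, 0.1600, 0.1300), p(N) = (0.2700, 0.4100, 0.3200).
I(M;N) = Σ p(x,y)·log₂[p(x,y)/(p(x)p(y))].
  (1,α): 0.11·log₂(0.5738) = -0.0881
  (1,β): 0.33·log₂(1.1336) = 0.0597
  (1,γ): 0.27·log₂(1.1884) = 0.0672
  (2,α): 0.12·log₂(2.7778) = 0.1769
  (2,β): 0.01·log₂(0.1524) = -0.0271
  (2,γ): 0.03·log₂(0.5859) = -0.0231
  (3,α): 0.04·log₂(1.1396) = 0.0075
  (3,β): 0.07·log₂(1.3133) = 0.0275
  (3,γ): 0.02·log₂(0.4808) = -0.0211
Sum = 0.179 bits.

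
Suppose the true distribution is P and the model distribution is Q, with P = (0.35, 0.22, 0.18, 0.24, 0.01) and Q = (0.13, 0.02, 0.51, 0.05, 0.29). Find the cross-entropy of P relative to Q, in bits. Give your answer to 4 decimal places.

3.5018 bits

H(P,Q) = −Σ p·log₂ q.
  −0.35·log₂(0.13) = 1.03020
  −0.22·log₂(0.02) = 1.24165
  −0.18·log₂(0.51) = 0.17486
  −0.24·log₂(0.05) = 1.03726
  −0.01·log₂(0.29) = 0.01786
H(P,Q) = 3.5018 bits.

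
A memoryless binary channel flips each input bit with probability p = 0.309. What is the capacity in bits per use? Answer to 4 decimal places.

Binary symmetric channel: C = 1 − h₂(ε) where h₂ is the binary entropy function.
h₂(0.309) = −0.309·log₂0.309 − 0.691·log₂0.691 = 0.8920.
C = 1 − 0.8920 = 0.1080 bits per channel use.

0.1080 bits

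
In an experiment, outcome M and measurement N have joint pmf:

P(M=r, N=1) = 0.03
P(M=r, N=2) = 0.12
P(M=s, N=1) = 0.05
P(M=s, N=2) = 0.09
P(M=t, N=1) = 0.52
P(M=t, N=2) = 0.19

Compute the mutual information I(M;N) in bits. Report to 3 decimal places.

0.136 bits

Marginals: p(M) = (0.1500, 0.1400, 0.7100), p(N) = (0.6000, 0.4000).
I(M;N) = H(M) + H(N) − H(M,N).
H(M) = 1.1585, H(N) = 0.9710, H(M,N) = 1.9934.
I(M;N) = 1.1585 + 0.9710 − 1.9934 = 0.136 bits.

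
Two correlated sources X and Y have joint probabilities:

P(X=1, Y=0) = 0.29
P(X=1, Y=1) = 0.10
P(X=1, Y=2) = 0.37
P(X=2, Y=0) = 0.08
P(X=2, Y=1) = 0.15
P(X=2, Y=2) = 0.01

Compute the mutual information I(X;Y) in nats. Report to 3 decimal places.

0.143 nats

Marginals: p(X) = (0.7600, 0.2400), p(Y) = (0.3700, 0.2500, 0.3800).
I(X;Y) = Σ p(x,y)·ln[p(x,y)/(p(x)p(y))].
  (1,0): 0.29·ln(1.0313) = 0.0089
  (1,1): 0.10·ln(0.5263) = -0.0642
  (1,2): 0.37·ln(1.2812) = 0.0917
  (2,0): 0.08·ln(0.9009) = -0.0083
  (2,1): 0.15·ln(2.5000) = 0.1374
  (2,2): 0.01·ln(0.1096) = -0.0221
Sum = 0.143 nats.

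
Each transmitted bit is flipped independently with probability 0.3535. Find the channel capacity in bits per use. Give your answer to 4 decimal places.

0.0628 bits

Binary symmetric channel: C = 1 − h₂(ε) where h₂ is the binary entropy function.
h₂(0.3535) = −0.3535·log₂0.3535 − 0.6465·log₂0.6465 = 0.9372.
C = 1 − 0.9372 = 0.0628 bits per channel use.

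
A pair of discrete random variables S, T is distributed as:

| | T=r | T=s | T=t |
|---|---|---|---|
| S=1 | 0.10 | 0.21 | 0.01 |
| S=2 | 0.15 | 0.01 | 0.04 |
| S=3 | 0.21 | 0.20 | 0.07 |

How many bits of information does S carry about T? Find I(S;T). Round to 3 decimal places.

0.167 bits

Marginals: p(S) = (0.3200, 0.2000, 0.4800), p(T) = (0.4600, 0.4200, 0.1200).
I(S;T) = Σ p(x,y)·log₂[p(x,y)/(p(x)p(y))].
  (1,r): 0.10·log₂(0.6793) = -0.0558
  (1,s): 0.21·log₂(1.5625) = 0.1352
  (1,t): 0.01·log₂(0.2604) = -0.0194
  (2,r): 0.15·log₂(1.6304) = 0.1058
  (2,s): 0.01·log₂(0.1190) = -0.0307
  (2,t): 0.04·log₂(1.6667) = 0.0295
  (3,r): 0.21·log₂(0.9511) = -0.0152
  (3,s): 0.20·log₂(0.9921) = -0.0023
  (3,t): 0.07·log₂(1.2153) = 0.0197
Sum = 0.167 bits.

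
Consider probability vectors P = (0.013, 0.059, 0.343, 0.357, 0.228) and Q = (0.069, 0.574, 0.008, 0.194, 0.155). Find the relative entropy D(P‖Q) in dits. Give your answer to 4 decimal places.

D(P‖Q) = Σ p·log₁₀(p/q).
  0.013·log₁₀(0.013/0.069) = -0.00942
  0.059·log₁₀(0.059/0.574) = -0.05830
  0.343·log₁₀(0.343/0.008) = 0.55985
  0.357·log₁₀(0.357/0.194) = 0.09456
  0.228·log₁₀(0.228/0.155) = 0.03821
D(P‖Q) = 0.6249 dits.

0.6249 dits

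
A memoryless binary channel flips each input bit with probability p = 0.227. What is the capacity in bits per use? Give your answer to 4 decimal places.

Binary symmetric channel: C = 1 − h₂(ε) where h₂ is the binary entropy function.
h₂(0.227) = −0.227·log₂0.227 − 0.773·log₂0.773 = 0.7727.
C = 1 − 0.7727 = 0.2273 bits per channel use.

0.2273 bits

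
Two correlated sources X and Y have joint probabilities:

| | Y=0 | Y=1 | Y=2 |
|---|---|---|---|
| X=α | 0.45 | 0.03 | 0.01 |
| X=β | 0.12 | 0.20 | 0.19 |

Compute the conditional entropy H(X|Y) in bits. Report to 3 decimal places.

Chain rule: H(X|Y) = H(X,Y) − H(Y).
Marginals: p(X) = (0.4900, 0.5100), p(Y) = (0.5700, 0.2300, 0.2000).
H(X,Y) = 2.0233 bits; H(Y) = 1.4143 bits.
H(X|Y) = 2.0233 − 1.4143 = 0.609 bits.

0.609 bits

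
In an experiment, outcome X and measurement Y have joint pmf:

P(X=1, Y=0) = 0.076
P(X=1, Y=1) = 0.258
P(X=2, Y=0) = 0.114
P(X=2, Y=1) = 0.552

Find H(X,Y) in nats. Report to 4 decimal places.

1.1210 nats

H(X,Y) = −Σ p(x,y)·ln p(x,y) over all 4 cells.
  cell (1,0): −0.076·ln0.076 = 0.19585
  cell (1,1): −0.258·ln0.258 = 0.34954
  cell (2,0): −0.114·ln0.114 = 0.24756
  cell (2,1): −0.552·ln0.552 = 0.32800
Sum = 1.1210 nats.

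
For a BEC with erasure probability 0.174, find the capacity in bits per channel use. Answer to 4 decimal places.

Binary erasure channel: capacity C = 1 − ε.
C = 1 − 0.174 = 0.8260 bits per channel use.

0.8260 bits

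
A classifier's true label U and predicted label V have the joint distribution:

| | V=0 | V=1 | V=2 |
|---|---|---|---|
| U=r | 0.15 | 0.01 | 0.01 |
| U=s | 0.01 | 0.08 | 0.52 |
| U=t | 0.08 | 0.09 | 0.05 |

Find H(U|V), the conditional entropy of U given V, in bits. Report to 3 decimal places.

Chain rule: H(U|V) = H(U,V) − H(V).
Marginals: p(U) = (0.1700, 0.6100, 0.2200), p(V) = (0.2400, 0.1800, 0.5800).
H(U,V) = 2.2122 bits; H(V) = 1.3952 bits.
H(U|V) = 2.2122 − 1.3952 = 0.817 bits.

0.817 bits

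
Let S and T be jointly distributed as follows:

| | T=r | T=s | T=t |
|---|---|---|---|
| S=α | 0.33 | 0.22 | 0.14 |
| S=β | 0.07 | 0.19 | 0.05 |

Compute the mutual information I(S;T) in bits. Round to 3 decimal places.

Marginals: p(S) = (0.6900, 0.3100), p(T) = (0.4000, 0.4100, 0.1900).
I(S;T) = H(S) + H(T) − H(S,T).
H(S) = 0.8932, H(T) = 1.5114, H(S,T) = 2.3454.
I(S;T) = 0.8932 + 1.5114 − 2.3454 = 0.059 bits.

0.059 bits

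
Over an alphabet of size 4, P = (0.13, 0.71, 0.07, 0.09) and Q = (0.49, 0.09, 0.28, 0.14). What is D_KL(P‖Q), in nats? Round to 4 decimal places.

1.1572 nats

D(P‖Q) = Σ p·ln(p/q).
  0.13·ln(0.13/0.49) = -0.17249
  0.71·ln(0.71/0.09) = 1.46647
  0.07·ln(0.07/0.28) = -0.09704
  0.09·ln(0.09/0.14) = -0.03976
D(P‖Q) = 1.1572 nats.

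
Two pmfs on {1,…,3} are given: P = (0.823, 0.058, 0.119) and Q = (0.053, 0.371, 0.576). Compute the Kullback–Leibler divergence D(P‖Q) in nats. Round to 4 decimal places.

1.9619 nats

D(P‖Q) = Σ p·ln(p/q).
  0.823·ln(0.823/0.053) = 2.25721
  0.058·ln(0.058/0.371) = -0.10763
  0.119·ln(0.119/0.576) = -0.18766
D(P‖Q) = 1.9619 nats.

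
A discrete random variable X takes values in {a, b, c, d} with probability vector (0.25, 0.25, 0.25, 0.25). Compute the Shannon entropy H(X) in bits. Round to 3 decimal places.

2.000 bits

H(X) = −Σ p·log₂ p.
  −(0.25)·log₂(0.25) = 0.5000
  −(0.25)·log₂(0.25) = 0.5000
  −(0.25)·log₂(0.25) = 0.5000
  −(0.25)·log₂(0.25) = 0.5000
Sum: 0.5000 + 0.5000 + 0.5000 + 0.5000 = 2.000 bits.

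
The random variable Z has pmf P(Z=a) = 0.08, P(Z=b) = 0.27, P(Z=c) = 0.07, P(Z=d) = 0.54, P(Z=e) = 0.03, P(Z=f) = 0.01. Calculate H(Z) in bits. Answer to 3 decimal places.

H(Z) = −Σ p·log₂ p.
  −(0.08)·log₂(0.08) = 0.2915
  −(0.27)·log₂(0.27) = 0.5100
  −(0.07)·log₂(0.07) = 0.2686
  −(0.54)·log₂(0.54) = 0.4800
  −(0.03)·log₂(0.03) = 0.1518
  −(0.01)·log₂(0.01) = 0.0664
Sum: 0.2915 + 0.5100 + 0.2686 + 0.4800 + 0.1518 + 0.0664 = 1.768 bits.

1.768 bits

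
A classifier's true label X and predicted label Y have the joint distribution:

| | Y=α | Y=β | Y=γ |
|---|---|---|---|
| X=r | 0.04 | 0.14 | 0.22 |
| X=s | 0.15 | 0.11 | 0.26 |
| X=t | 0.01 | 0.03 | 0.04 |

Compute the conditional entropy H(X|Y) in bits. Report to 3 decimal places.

1.264 bits

Marginals: p(X) = (0.4000, 0.5200, 0.0800), p(Y) = (0.2000, 0.2800, 0.5200).
H(X|Y) = Σ p(Y) · H(X|Y=·).
  Y=α: p=0.2000, H(X|Y=α) = 0.9918
  Y=β: p=0.2800, H(X|Y=β) = 1.3748
  Y=γ: p=0.5200, H(X|Y=γ) = 1.3097
Weighted sum = 1.264 bits.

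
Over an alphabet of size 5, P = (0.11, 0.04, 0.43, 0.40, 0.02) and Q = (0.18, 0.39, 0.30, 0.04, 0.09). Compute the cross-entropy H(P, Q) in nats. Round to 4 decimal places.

H(P,Q) = −Σ p·ln q.
  −0.11·ln(0.18) = 0.18863
  −0.04·ln(0.39) = 0.03766
  −0.43·ln(0.30) = 0.51771
  −0.40·ln(0.04) = 1.28755
  −0.02·ln(0.09) = 0.04816
H(P,Q) = 2.0797 nats.

2.0797 nats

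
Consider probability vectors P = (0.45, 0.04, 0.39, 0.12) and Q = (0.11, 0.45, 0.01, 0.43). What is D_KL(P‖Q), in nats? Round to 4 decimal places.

1.8128 nats

D(P‖Q) = Σ p·ln(p/q).
  0.45·ln(0.45/0.11) = 0.63395
  0.04·ln(0.04/0.45) = -0.09681
  0.39·ln(0.39/0.01) = 1.42879
  0.12·ln(0.12/0.43) = -0.15316
D(P‖Q) = 1.8128 nats.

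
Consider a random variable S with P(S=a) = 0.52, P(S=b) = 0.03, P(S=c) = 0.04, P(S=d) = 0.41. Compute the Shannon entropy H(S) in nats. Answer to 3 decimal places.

0.940 nats

H(S) = −Σ p·ln p.
  −(0.52)·ln(0.52) = 0.3400
  −(0.03)·ln(0.03) = 0.1052
  −(0.04)·ln(0.04) = 0.1288
  −(0.41)·ln(0.41) = 0.3656
Sum: 0.3400 + 0.1052 + 0.1288 + 0.3656 = 0.940 nats.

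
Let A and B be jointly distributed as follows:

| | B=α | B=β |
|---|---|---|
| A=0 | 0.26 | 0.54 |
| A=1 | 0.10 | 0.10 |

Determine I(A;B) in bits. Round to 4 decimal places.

0.0149 bits

Marginals: p(A) = (0.8000, 0.2000), p(B) = (0.3600, 0.6400).
I(A;B) = Σ p(x,y)·log₂[p(x,y)/(p(x)p(y))].
  (0,α): 0.26·log₂(0.9028) = -0.03836
  (0,β): 0.54·log₂(1.0547) = 0.04148
  (1,α): 0.10·log₂(1.3889) = 0.04739
  (1,β): 0.10·log₂(0.7812) = -0.03561
Sum = 0.0149 bits.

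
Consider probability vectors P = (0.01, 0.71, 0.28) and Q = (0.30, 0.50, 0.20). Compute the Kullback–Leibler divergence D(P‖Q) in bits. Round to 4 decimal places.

D(P‖Q) = Σ p·log₂(p/q).
  0.01·log₂(0.01/0.30) = -0.04907
  0.71·log₂(0.71/0.50) = 0.35918
  0.28·log₂(0.28/0.20) = 0.13592
D(P‖Q) = 0.4460 bits.

0.4460 bits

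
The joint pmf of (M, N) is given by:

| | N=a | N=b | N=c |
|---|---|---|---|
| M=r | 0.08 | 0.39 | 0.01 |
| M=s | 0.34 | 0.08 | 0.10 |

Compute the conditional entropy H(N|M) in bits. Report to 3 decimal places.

1.042 bits

Marginals: p(M) = (0.4800, 0.5200), p(N) = (0.4200, 0.4700, 0.1100).
H(N|M) = Σ p(M) · H(N|M=·).
  M=r: p=0.4800, H(N|M=r) = 0.7906
  M=s: p=0.5200, H(N|M=s) = 1.2737
Weighted sum = 1.042 bits.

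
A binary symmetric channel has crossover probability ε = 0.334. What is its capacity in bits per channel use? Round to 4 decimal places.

0.0810 bits

Binary symmetric channel: C = 1 − h₂(ε) where h₂ is the binary entropy function.
h₂(0.334) = −0.334·log₂0.334 − 0.666·log₂0.666 = 0.9190.
C = 1 − 0.9190 = 0.0810 bits per channel use.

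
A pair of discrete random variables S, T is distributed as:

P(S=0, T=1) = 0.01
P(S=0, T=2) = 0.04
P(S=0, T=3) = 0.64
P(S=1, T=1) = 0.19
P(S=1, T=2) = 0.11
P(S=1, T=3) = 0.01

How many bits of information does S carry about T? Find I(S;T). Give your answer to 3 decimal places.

Marginals: p(S) = (0.6900, 0.3100), p(T) = (0.2000, 0.1500, 0.6500).
I(S;T) = H(S) + H(T) − H(S,T).
H(S) = 0.8932, H(T) = 1.2789, H(S,T) = 1.5362.
I(S;T) = 0.8932 + 1.2789 − 1.5362 = 0.636 bits.

0.636 bits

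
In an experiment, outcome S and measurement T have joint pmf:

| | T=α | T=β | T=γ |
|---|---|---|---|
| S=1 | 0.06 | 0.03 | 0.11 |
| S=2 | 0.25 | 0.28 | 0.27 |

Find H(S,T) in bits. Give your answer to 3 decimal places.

H(S,T) = −Σ p(x,y)·log₂ p(x,y) over all 6 cells.
  cell (1,α): −0.06·log₂0.06 = 0.2435
  cell (1,β): −0.03·log₂0.03 = 0.1518
  cell (1,γ): −0.11·log₂0.11 = 0.3503
  cell (2,α): −0.25·log₂0.25 = 0.5000
  cell (2,β): −0.28·log₂0.28 = 0.5142
  cell (2,γ): −0.27·log₂0.27 = 0.5100
Sum = 2.270 bits.

2.270 bits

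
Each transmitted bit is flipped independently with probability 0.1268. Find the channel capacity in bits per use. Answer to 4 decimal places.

0.4514 bits

Binary symmetric channel: C = 1 − h₂(ε) where h₂ is the binary entropy function.
h₂(0.1268) = −0.1268·log₂0.1268 − 0.8732·log₂0.8732 = 0.5486.
C = 1 − 0.5486 = 0.4514 bits per channel use.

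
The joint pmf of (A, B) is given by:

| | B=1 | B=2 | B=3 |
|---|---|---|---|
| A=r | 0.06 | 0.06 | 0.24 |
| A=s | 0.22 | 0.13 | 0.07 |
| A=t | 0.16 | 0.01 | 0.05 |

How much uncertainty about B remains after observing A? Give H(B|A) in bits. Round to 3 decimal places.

Marginals: p(A) = (0.3600, 0.4200, 0.2200), p(B) = (0.4400, 0.2000, 0.3600).
H(B|A) = Σ p(A) · H(B|A=·).
  A=r: p=0.3600, H(B|A=r) = 1.2516
  A=s: p=0.4200, H(B|A=s) = 1.4432
  A=t: p=0.2200, H(B|A=t) = 1.0226
Weighted sum = 1.282 bits.

1.282 bits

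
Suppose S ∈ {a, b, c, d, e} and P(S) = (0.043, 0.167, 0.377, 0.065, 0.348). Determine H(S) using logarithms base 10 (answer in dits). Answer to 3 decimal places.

0.585 dits

H(S) = −Σ p·log₁₀ p.
  −(0.043)·log₁₀(0.043) = 0.0588
  −(0.167)·log₁₀(0.167) = 0.1298
  −(0.377)·log₁₀(0.377) = 0.1597
  −(0.065)·log₁₀(0.065) = 0.0772
  −(0.348)·log₁₀(0.348) = 0.1595
Sum: 0.0588 + 0.1298 + 0.1597 + 0.0772 + 0.1595 = 0.585 dits.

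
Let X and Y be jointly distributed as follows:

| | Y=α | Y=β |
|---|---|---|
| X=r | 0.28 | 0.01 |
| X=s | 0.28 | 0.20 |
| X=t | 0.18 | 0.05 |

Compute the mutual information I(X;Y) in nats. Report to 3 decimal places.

Marginals: p(X) = (0.2900, 0.4800, 0.2300), p(Y) = (0.7400, 0.2600).
I(X;Y) = H(X) + H(Y) − H(X,Y).
H(X) = 1.0493, H(Y) = 0.5731, H(X,Y) = 1.5393.
I(X;Y) = 1.0493 + 0.5731 − 1.5393 = 0.083 nats.

0.083 nats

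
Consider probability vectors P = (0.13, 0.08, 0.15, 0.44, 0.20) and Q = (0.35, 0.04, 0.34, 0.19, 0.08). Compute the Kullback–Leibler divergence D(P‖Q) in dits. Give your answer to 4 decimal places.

D(P‖Q) = Σ p·log₁₀(p/q).
  0.13·log₁₀(0.13/0.35) = -0.05592
  0.08·log₁₀(0.08/0.04) = 0.02408
  0.15·log₁₀(0.15/0.34) = -0.05331
  0.44·log₁₀(0.44/0.19) = 0.16047
  0.20·log₁₀(0.20/0.08) = 0.07959
D(P‖Q) = 0.1549 dits.

0.1549 dits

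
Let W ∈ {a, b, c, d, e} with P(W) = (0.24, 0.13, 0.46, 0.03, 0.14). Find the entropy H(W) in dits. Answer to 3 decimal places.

H(W) = −Σ p·log₁₀ p.
  −(0.24)·log₁₀(0.24) = 0.1487
  −(0.13)·log₁₀(0.13) = 0.1152
  −(0.46)·log₁₀(0.46) = 0.1551
  −(0.03)·log₁₀(0.03) = 0.0457
  −(0.14)·log₁₀(0.14) = 0.1195
Sum: 0.1487 + 0.1152 + 0.1551 + 0.0457 + 0.1195 = 0.584 dits.

0.584 dits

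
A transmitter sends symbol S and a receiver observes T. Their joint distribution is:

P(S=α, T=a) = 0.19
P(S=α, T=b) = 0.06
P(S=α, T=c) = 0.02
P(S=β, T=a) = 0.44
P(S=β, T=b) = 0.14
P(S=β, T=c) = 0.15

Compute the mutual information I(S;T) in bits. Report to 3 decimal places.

Marginals: p(S) = (0.2700, 0.7300), p(T) = (0.6300, 0.2000, 0.1700).
I(S;T) = H(S) + H(T) − H(S,T).
H(S) = 0.8415, H(T) = 1.3189, H(S,T) = 2.1404.
I(S;T) = 0.8415 + 1.3189 − 2.1404 = 0.020 bits.

0.020 bits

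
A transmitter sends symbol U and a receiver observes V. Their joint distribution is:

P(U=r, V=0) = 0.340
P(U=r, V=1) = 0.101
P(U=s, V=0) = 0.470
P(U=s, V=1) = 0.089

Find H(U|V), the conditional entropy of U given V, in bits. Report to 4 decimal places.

Chain rule: H(U|V) = H(U,V) − H(V).
Marginals: p(U) = (0.4410, 0.5590), p(V) = (0.8100, 0.1900).
H(U,V) = 1.6858 bits; H(V) = 0.7015 bits.
H(U|V) = 1.6858 − 0.7015 = 0.9843 bits.

0.9843 bits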